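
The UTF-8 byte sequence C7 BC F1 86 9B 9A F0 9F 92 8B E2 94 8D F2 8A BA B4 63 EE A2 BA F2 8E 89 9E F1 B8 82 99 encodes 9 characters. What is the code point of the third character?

Offset 0: leading byte 0xC7 = 11000111 → 2-byte char #1 = C7 BC.
Offset 2: leading byte 0xF1 = 11110001 → 4-byte char #2 = F1 86 9B 9A.
Offset 6: leading byte 0xF0 = 11110000 → 4-byte char #3 = F0 9F 92 8B.
Leading byte 0xF0 = 11110000 matches 11110xxx → 4-byte sequence.
Byte 1: 0xF0 = 11110000, payload 000 (3 bits).
Byte 2: 0x9F = 10011111 (10xxxxxx ✓), payload 011111.
Byte 3: 0x92 = 10010010 (10xxxxxx ✓), payload 010010.
Byte 4: 0x8B = 10001011 (10xxxxxx ✓), payload 001011.
Concatenate: 000011111010010001011 = 0x1F48B (21 bits → U+1F48B).

U+1F48B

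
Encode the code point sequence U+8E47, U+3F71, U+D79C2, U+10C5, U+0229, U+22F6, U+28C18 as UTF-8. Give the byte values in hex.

U+8E47: 3-byte form → E8 B9 87.
U+3F71: 3-byte form → E3 BD B1.
U+D79C2: 4-byte form → F3 97 A7 82.
U+10C5: 3-byte form → E1 83 85.
U+0229: 2-byte form → C8 A9.
U+22F6: 3-byte form → E2 8B B6.
U+28C18: 4-byte form → F0 A8 B0 98.
Concatenated (22 bytes): E8 B9 87 E3 BD B1 F3 97 A7 82 E1 83 85 C8 A9 E2 8B B6 F0 A8 B0 98.

E8 B9 87 E3 BD B1 F3 97 A7 82 E1 83 85 C8 A9 E2 8B B6 F0 A8 B0 98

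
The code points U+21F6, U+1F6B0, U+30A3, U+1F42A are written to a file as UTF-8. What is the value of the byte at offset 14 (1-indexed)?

0xAA

1-indexed offset 14 is 0-indexed offset 13.
U+21F6 → 3-byte form E2 87 B6 at offsets 0–2.
U+1F6B0 → 4-byte form F0 9F 9A B0 at offsets 3–6.
U+30A3 → 3-byte form E3 82 A3 at offsets 7–9.
U+1F42A → 4-byte form F0 9F 90 AA at offsets 10–13.
Offset 13 falls in char 4's range; it's byte 4 of F0 9F 90 AA = 0xAA.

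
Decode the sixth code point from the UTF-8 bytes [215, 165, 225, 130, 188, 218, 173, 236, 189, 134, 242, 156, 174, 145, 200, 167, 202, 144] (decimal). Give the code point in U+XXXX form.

Offset 0: leading byte 0xD7 = 11010111 → 2-byte char #1 = D7 A5.
Offset 2: leading byte 0xE1 = 11100001 → 3-byte char #2 = E1 82 BC.
Offset 5: leading byte 0xDA = 11011010 → 2-byte char #3 = DA AD.
Offset 7: leading byte 0xEC = 11101100 → 3-byte char #4 = EC BD 86.
Offset 10: leading byte 0xF2 = 11110010 → 4-byte char #5 = F2 9C AE 91.
Offset 14: leading byte 0xC8 = 11001000 → 2-byte char #6 = C8 A7.
Leading byte 0xC8 = 11001000 matches 110xxxxx → 2-byte sequence.
Byte 1: 0xC8 = 11001000, payload 01000 (5 bits).
Byte 2: 0xA7 = 10100111 (10xxxxxx ✓), payload 100111.
Concatenate: 01000100111 = 0x227 (11 bits → U+0227).

U+0227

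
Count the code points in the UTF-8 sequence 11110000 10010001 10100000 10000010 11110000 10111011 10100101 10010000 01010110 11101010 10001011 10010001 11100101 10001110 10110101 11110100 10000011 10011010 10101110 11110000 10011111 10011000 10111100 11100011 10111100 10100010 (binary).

8

Byte at offset 0: 0xF0 = 11110000 → 4-byte char (#1). Advance 4.
Byte at offset 4: 0xF0 = 11110000 → 4-byte char (#2). Advance 4.
Byte at offset 8: 0x56 = 01010110 → 1-byte char (#3). Advance 1.
Byte at offset 9: 0xEA = 11101010 → 3-byte char (#4). Advance 3.
Byte at offset 12: 0xE5 = 11100101 → 3-byte char (#5). Advance 3.
Byte at offset 15: 0xF4 = 11110100 → 4-byte char (#6). Advance 4.
Byte at offset 19: 0xF0 = 11110000 → 4-byte char (#7). Advance 4.
Byte at offset 23: 0xE3 = 11100011 → 3-byte char (#8). Advance 3.
Reached end at offset 26 after 8 code points.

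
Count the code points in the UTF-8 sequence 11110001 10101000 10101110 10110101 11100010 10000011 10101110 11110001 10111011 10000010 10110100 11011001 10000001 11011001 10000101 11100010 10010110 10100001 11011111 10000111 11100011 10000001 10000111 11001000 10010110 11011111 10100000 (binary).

10

Byte at offset 0: 0xF1 = 11110001 → 4-byte char (#1). Advance 4.
Byte at offset 4: 0xE2 = 11100010 → 3-byte char (#2). Advance 3.
Byte at offset 7: 0xF1 = 11110001 → 4-byte char (#3). Advance 4.
Byte at offset 11: 0xD9 = 11011001 → 2-byte char (#4). Advance 2.
Byte at offset 13: 0xD9 = 11011001 → 2-byte char (#5). Advance 2.
Byte at offset 15: 0xE2 = 11100010 → 3-byte char (#6). Advance 3.
Byte at offset 18: 0xDF = 11011111 → 2-byte char (#7). Advance 2.
Byte at offset 20: 0xE3 = 11100011 → 3-byte char (#8). Advance 3.
Byte at offset 23: 0xC8 = 11001000 → 2-byte char (#9). Advance 2.
Byte at offset 25: 0xDF = 11011111 → 2-byte char (#10). Advance 2.
Reached end at offset 27 after 10 code points.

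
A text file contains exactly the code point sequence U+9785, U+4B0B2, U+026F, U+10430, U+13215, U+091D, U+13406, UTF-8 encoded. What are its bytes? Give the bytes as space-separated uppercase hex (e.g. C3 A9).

E9 9E 85 F1 8B 82 B2 C9 AF F0 90 90 B0 F0 93 88 95 E0 A4 9D F0 93 90 86

U+9785: 3-byte form → E9 9E 85.
U+4B0B2: 4-byte form → F1 8B 82 B2.
U+026F: 2-byte form → C9 AF.
U+10430: 4-byte form → F0 90 90 B0.
U+13215: 4-byte form → F0 93 88 95.
U+091D: 3-byte form → E0 A4 9D.
U+13406: 4-byte form → F0 93 90 86.
Concatenated (24 bytes): E9 9E 85 F1 8B 82 B2 C9 AF F0 90 90 B0 F0 93 88 95 E0 A4 9D F0 93 90 86.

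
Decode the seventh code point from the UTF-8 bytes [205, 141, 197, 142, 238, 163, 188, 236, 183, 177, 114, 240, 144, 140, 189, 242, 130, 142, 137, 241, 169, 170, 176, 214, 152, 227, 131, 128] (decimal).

Offset 0: leading byte 0xCD = 11001101 → 2-byte char #1 = CD 8D.
Offset 2: leading byte 0xC5 = 11000101 → 2-byte char #2 = C5 8E.
Offset 4: leading byte 0xEE = 11101110 → 3-byte char #3 = EE A3 BC.
Offset 7: leading byte 0xEC = 11101100 → 3-byte char #4 = EC B7 B1.
Offset 10: leading byte 0x72 = 01110010 → 1-byte char #5 = 72.
Offset 11: leading byte 0xF0 = 11110000 → 4-byte char #6 = F0 90 8C BD.
Offset 15: leading byte 0xF2 = 11110010 → 4-byte char #7 = F2 82 8E 89.
Leading byte 0xF2 = 11110010 matches 11110xxx → 4-byte sequence.
Byte 1: 0xF2 = 11110010, payload 010 (3 bits).
Byte 2: 0x82 = 10000010 (10xxxxxx ✓), payload 000010.
Byte 3: 0x8E = 10001110 (10xxxxxx ✓), payload 001110.
Byte 4: 0x89 = 10001001 (10xxxxxx ✓), payload 001001.
Concatenate: 010000010001110001001 = 0x82389 (21 bits → U+82389).

U+82389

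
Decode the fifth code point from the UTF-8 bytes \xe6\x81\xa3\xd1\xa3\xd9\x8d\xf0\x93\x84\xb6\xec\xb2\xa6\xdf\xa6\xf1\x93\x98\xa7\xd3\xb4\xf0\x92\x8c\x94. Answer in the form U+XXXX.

U+CCA6

Offset 0: leading byte 0xE6 = 11100110 → 3-byte char #1 = E6 81 A3.
Offset 3: leading byte 0xD1 = 11010001 → 2-byte char #2 = D1 A3.
Offset 5: leading byte 0xD9 = 11011001 → 2-byte char #3 = D9 8D.
Offset 7: leading byte 0xF0 = 11110000 → 4-byte char #4 = F0 93 84 B6.
Offset 11: leading byte 0xEC = 11101100 → 3-byte char #5 = EC B2 A6.
Leading byte 0xEC = 11101100 matches 1110xxxx → 3-byte sequence.
Byte 1: 0xEC = 11101100, payload 1100 (4 bits).
Byte 2: 0xB2 = 10110010 (10xxxxxx ✓), payload 110010.
Byte 3: 0xA6 = 10100110 (10xxxxxx ✓), payload 100110.
Concatenate: 1100110010100110 = 0xCCA6 (16 bits → U+CCA6).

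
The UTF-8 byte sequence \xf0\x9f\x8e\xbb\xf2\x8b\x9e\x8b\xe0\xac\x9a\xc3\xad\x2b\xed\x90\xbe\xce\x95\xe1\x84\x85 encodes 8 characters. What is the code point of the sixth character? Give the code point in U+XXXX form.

U+D43E

Offset 0: leading byte 0xF0 = 11110000 → 4-byte char #1 = F0 9F 8E BB.
Offset 4: leading byte 0xF2 = 11110010 → 4-byte char #2 = F2 8B 9E 8B.
Offset 8: leading byte 0xE0 = 11100000 → 3-byte char #3 = E0 AC 9A.
Offset 11: leading byte 0xC3 = 11000011 → 2-byte char #4 = C3 AD.
Offset 13: leading byte 0x2B = 00101011 → 1-byte char #5 = 2B.
Offset 14: leading byte 0xED = 11101101 → 3-byte char #6 = ED 90 BE.
Leading byte 0xED = 11101101 matches 1110xxxx → 3-byte sequence.
Byte 1: 0xED = 11101101, payload 1101 (4 bits).
Byte 2: 0x90 = 10010000 (10xxxxxx ✓), payload 010000.
Byte 3: 0xBE = 10111110 (10xxxxxx ✓), payload 111110.
Concatenate: 1101010000111110 = 0xD43E (16 bits → U+D43E).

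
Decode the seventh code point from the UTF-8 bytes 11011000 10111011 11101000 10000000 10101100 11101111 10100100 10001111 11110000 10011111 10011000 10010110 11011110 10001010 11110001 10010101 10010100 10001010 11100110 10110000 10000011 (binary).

Offset 0: leading byte 0xD8 = 11011000 → 2-byte char #1 = D8 BB.
Offset 2: leading byte 0xE8 = 11101000 → 3-byte char #2 = E8 80 AC.
Offset 5: leading byte 0xEF = 11101111 → 3-byte char #3 = EF A4 8F.
Offset 8: leading byte 0xF0 = 11110000 → 4-byte char #4 = F0 9F 98 96.
Offset 12: leading byte 0xDE = 11011110 → 2-byte char #5 = DE 8A.
Offset 14: leading byte 0xF1 = 11110001 → 4-byte char #6 = F1 95 94 8A.
Offset 18: leading byte 0xE6 = 11100110 → 3-byte char #7 = E6 B0 83.
Leading byte 0xE6 = 11100110 matches 1110xxxx → 3-byte sequence.
Byte 1: 0xE6 = 11100110, payload 0110 (4 bits).
Byte 2: 0xB0 = 10110000 (10xxxxxx ✓), payload 110000.
Byte 3: 0x83 = 10000011 (10xxxxxx ✓), payload 000011.
Concatenate: 0110110000000011 = 0x6C03 (16 bits → U+6C03).

U+6C03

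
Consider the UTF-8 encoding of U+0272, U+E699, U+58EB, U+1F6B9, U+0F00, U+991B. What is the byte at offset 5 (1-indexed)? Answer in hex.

1-indexed offset 5 is 0-indexed offset 4.
U+0272 → 2-byte form C9 B2 at offsets 0–1.
U+E699 → 3-byte form EE 9A 99 at offsets 2–4.
Offset 4 falls in char 2's range; it's byte 3 of EE 9A 99 = 0x99.

0x99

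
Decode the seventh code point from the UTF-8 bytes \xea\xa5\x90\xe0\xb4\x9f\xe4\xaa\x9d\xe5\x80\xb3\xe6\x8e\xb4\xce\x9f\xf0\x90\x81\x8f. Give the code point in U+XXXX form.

U+1004F

Offset 0: leading byte 0xEA = 11101010 → 3-byte char #1 = EA A5 90.
Offset 3: leading byte 0xE0 = 11100000 → 3-byte char #2 = E0 B4 9F.
Offset 6: leading byte 0xE4 = 11100100 → 3-byte char #3 = E4 AA 9D.
Offset 9: leading byte 0xE5 = 11100101 → 3-byte char #4 = E5 80 B3.
Offset 12: leading byte 0xE6 = 11100110 → 3-byte char #5 = E6 8E B4.
Offset 15: leading byte 0xCE = 11001110 → 2-byte char #6 = CE 9F.
Offset 17: leading byte 0xF0 = 11110000 → 4-byte char #7 = F0 90 81 8F.
Leading byte 0xF0 = 11110000 matches 11110xxx → 4-byte sequence.
Byte 1: 0xF0 = 11110000, payload 000 (3 bits).
Byte 2: 0x90 = 10010000 (10xxxxxx ✓), payload 010000.
Byte 3: 0x81 = 10000001 (10xxxxxx ✓), payload 000001.
Byte 4: 0x8F = 10001111 (10xxxxxx ✓), payload 001111.
Concatenate: 000010000000001001111 = 0x1004F (21 bits → U+1004F).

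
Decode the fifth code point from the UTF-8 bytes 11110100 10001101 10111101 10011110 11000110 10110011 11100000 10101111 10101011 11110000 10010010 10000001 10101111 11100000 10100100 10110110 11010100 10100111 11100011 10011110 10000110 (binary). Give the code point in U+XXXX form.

Offset 0: leading byte 0xF4 = 11110100 → 4-byte char #1 = F4 8D BD 9E.
Offset 4: leading byte 0xC6 = 11000110 → 2-byte char #2 = C6 B3.
Offset 6: leading byte 0xE0 = 11100000 → 3-byte char #3 = E0 AF AB.
Offset 9: leading byte 0xF0 = 11110000 → 4-byte char #4 = F0 92 81 AF.
Offset 13: leading byte 0xE0 = 11100000 → 3-byte char #5 = E0 A4 B6.
Leading byte 0xE0 = 11100000 matches 1110xxxx → 3-byte sequence.
Byte 1: 0xE0 = 11100000, payload 0000 (4 bits).
Byte 2: 0xA4 = 10100100 (10xxxxxx ✓), payload 100100.
Byte 3: 0xB6 = 10110110 (10xxxxxx ✓), payload 110110.
Concatenate: 0000100100110110 = 0x936 (16 bits → U+0936).

U+0936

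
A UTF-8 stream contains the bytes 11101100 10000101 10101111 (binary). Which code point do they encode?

Leading byte 0xEC = 11101100 matches 1110xxxx → 3-byte sequence.
Byte 1: 0xEC = 11101100, payload 1100 (4 bits).
Byte 2: 0x85 = 10000101 (10xxxxxx ✓), payload 000101.
Byte 3: 0xAF = 10101111 (10xxxxxx ✓), payload 101111.
Concatenate: 1100000101101111 = 0xC16F (16 bits → U+C16F).

U+C16F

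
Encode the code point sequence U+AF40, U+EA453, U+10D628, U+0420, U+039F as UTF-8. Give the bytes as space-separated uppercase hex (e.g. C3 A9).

U+AF40: 3-byte form → EA BD 80.
U+EA453: 4-byte form → F3 AA 91 93.
U+10D628: 4-byte form → F4 8D 98 A8.
U+0420: 2-byte form → D0 A0.
U+039F: 2-byte form → CE 9F.
Concatenated (15 bytes): EA BD 80 F3 AA 91 93 F4 8D 98 A8 D0 A0 CE 9F.

EA BD 80 F3 AA 91 93 F4 8D 98 A8 D0 A0 CE 9F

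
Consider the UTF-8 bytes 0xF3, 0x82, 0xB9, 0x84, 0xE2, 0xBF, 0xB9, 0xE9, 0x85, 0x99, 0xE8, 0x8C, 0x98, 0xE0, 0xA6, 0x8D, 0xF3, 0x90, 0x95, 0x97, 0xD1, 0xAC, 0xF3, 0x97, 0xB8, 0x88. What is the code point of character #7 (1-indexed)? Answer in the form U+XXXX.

Offset 0: leading byte 0xF3 = 11110011 → 4-byte char #1 = F3 82 B9 84.
Offset 4: leading byte 0xE2 = 11100010 → 3-byte char #2 = E2 BF B9.
Offset 7: leading byte 0xE9 = 11101001 → 3-byte char #3 = E9 85 99.
Offset 10: leading byte 0xE8 = 11101000 → 3-byte char #4 = E8 8C 98.
Offset 13: leading byte 0xE0 = 11100000 → 3-byte char #5 = E0 A6 8D.
Offset 16: leading byte 0xF3 = 11110011 → 4-byte char #6 = F3 90 95 97.
Offset 20: leading byte 0xD1 = 11010001 → 2-byte char #7 = D1 AC.
Leading byte 0xD1 = 11010001 matches 110xxxxx → 2-byte sequence.
Byte 1: 0xD1 = 11010001, payload 10001 (5 bits).
Byte 2: 0xAC = 10101100 (10xxxxxx ✓), payload 101100.
Concatenate: 10001101100 = 0x46C (11 bits → U+046C).

U+046C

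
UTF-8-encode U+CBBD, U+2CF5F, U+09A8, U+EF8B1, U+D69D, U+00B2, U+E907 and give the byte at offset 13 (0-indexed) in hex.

0xB1

U+CBBD → 3-byte form EC AE BD at offsets 0–2.
U+2CF5F → 4-byte form F0 AC BD 9F at offsets 3–6.
U+09A8 → 3-byte form E0 A6 A8 at offsets 7–9.
U+EF8B1 → 4-byte form F3 AF A2 B1 at offsets 10–13.
Offset 13 falls in char 4's range; it's byte 4 of F3 AF A2 B1 = 0xB1.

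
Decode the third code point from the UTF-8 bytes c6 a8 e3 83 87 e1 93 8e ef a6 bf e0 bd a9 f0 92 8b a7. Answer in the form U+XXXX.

U+14CE

Offset 0: leading byte 0xC6 = 11000110 → 2-byte char #1 = C6 A8.
Offset 2: leading byte 0xE3 = 11100011 → 3-byte char #2 = E3 83 87.
Offset 5: leading byte 0xE1 = 11100001 → 3-byte char #3 = E1 93 8E.
Leading byte 0xE1 = 11100001 matches 1110xxxx → 3-byte sequence.
Byte 1: 0xE1 = 11100001, payload 0001 (4 bits).
Byte 2: 0x93 = 10010011 (10xxxxxx ✓), payload 010011.
Byte 3: 0x8E = 10001110 (10xxxxxx ✓), payload 001110.
Concatenate: 0001010011001110 = 0x14CE (16 bits → U+14CE).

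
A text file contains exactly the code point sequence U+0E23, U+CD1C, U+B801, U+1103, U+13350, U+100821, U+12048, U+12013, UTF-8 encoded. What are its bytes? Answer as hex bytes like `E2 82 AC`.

E0 B8 A3 EC B4 9C EB A0 81 E1 84 83 F0 93 8D 90 F4 80 A0 A1 F0 92 81 88 F0 92 80 93

U+0E23: 3-byte form → E0 B8 A3.
U+CD1C: 3-byte form → EC B4 9C.
U+B801: 3-byte form → EB A0 81.
U+1103: 3-byte form → E1 84 83.
U+13350: 4-byte form → F0 93 8D 90.
U+100821: 4-byte form → F4 80 A0 A1.
U+12048: 4-byte form → F0 92 81 88.
U+12013: 4-byte form → F0 92 80 93.
Concatenated (28 bytes): E0 B8 A3 EC B4 9C EB A0 81 E1 84 83 F0 93 8D 90 F4 80 A0 A1 F0 92 81 88 F0 92 80 93.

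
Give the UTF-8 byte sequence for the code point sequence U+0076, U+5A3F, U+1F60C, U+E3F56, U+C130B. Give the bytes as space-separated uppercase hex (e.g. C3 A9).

76 E5 A8 BF F0 9F 98 8C F3 A3 BD 96 F3 81 8C 8B

U+0076: 1-byte form → 76.
U+5A3F: 3-byte form → E5 A8 BF.
U+1F60C: 4-byte form → F0 9F 98 8C.
U+E3F56: 4-byte form → F3 A3 BD 96.
U+C130B: 4-byte form → F3 81 8C 8B.
Concatenated (16 bytes): 76 E5 A8 BF F0 9F 98 8C F3 A3 BD 96 F3 81 8C 8B.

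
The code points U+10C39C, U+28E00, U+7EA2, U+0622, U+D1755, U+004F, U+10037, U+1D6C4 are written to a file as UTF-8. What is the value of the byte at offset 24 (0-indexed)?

U+10C39C → 4-byte form F4 8C 8E 9C at offsets 0–3.
U+28E00 → 4-byte form F0 A8 B8 80 at offsets 4–7.
U+7EA2 → 3-byte form E7 BA A2 at offsets 8–10.
U+0622 → 2-byte form D8 A2 at offsets 11–12.
U+D1755 → 4-byte form F3 91 9D 95 at offsets 13–16.
U+004F → 1-byte form 4F at offsets 17–17.
U+10037 → 4-byte form F0 90 80 B7 at offsets 18–21.
U+1D6C4 → 4-byte form F0 9D 9B 84 at offsets 22–25.
Offset 24 falls in char 8's range; it's byte 3 of F0 9D 9B 84 = 0x9B.

0x9B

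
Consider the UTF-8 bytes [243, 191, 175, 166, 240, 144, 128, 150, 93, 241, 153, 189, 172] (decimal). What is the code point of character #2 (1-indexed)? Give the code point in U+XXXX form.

Offset 0: leading byte 0xF3 = 11110011 → 4-byte char #1 = F3 BF AF A6.
Offset 4: leading byte 0xF0 = 11110000 → 4-byte char #2 = F0 90 80 96.
Leading byte 0xF0 = 11110000 matches 11110xxx → 4-byte sequence.
Byte 1: 0xF0 = 11110000, payload 000 (3 bits).
Byte 2: 0x90 = 10010000 (10xxxxxx ✓), payload 010000.
Byte 3: 0x80 = 10000000 (10xxxxxx ✓), payload 000000.
Byte 4: 0x96 = 10010110 (10xxxxxx ✓), payload 010110.
Concatenate: 000010000000000010110 = 0x10016 (21 bits → U+10016).

U+10016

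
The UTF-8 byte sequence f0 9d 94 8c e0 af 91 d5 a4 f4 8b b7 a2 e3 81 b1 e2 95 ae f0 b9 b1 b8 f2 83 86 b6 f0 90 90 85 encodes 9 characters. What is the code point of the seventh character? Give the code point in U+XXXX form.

U+39C78

Offset 0: leading byte 0xF0 = 11110000 → 4-byte char #1 = F0 9D 94 8C.
Offset 4: leading byte 0xE0 = 11100000 → 3-byte char #2 = E0 AF 91.
Offset 7: leading byte 0xD5 = 11010101 → 2-byte char #3 = D5 A4.
Offset 9: leading byte 0xF4 = 11110100 → 4-byte char #4 = F4 8B B7 A2.
Offset 13: leading byte 0xE3 = 11100011 → 3-byte char #5 = E3 81 B1.
Offset 16: leading byte 0xE2 = 11100010 → 3-byte char #6 = E2 95 AE.
Offset 19: leading byte 0xF0 = 11110000 → 4-byte char #7 = F0 B9 B1 B8.
Leading byte 0xF0 = 11110000 matches 11110xxx → 4-byte sequence.
Byte 1: 0xF0 = 11110000, payload 000 (3 bits).
Byte 2: 0xB9 = 10111001 (10xxxxxx ✓), payload 111001.
Byte 3: 0xB1 = 10110001 (10xxxxxx ✓), payload 110001.
Byte 4: 0xB8 = 10111000 (10xxxxxx ✓), payload 111000.
Concatenate: 000111001110001111000 = 0x39C78 (21 bits → U+39C78).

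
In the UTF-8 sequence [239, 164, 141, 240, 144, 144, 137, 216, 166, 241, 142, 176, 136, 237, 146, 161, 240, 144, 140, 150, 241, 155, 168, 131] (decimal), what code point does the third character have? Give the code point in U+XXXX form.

Offset 0: leading byte 0xEF = 11101111 → 3-byte char #1 = EF A4 8D.
Offset 3: leading byte 0xF0 = 11110000 → 4-byte char #2 = F0 90 90 89.
Offset 7: leading byte 0xD8 = 11011000 → 2-byte char #3 = D8 A6.
Leading byte 0xD8 = 11011000 matches 110xxxxx → 2-byte sequence.
Byte 1: 0xD8 = 11011000, payload 11000 (5 bits).
Byte 2: 0xA6 = 10100110 (10xxxxxx ✓), payload 100110.
Concatenate: 11000100110 = 0x626 (11 bits → U+0626).

U+0626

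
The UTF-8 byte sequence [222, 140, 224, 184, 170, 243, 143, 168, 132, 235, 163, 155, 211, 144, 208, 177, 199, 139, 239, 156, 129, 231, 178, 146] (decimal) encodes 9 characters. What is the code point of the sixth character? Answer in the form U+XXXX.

U+0431

Offset 0: leading byte 0xDE = 11011110 → 2-byte char #1 = DE 8C.
Offset 2: leading byte 0xE0 = 11100000 → 3-byte char #2 = E0 B8 AA.
Offset 5: leading byte 0xF3 = 11110011 → 4-byte char #3 = F3 8F A8 84.
Offset 9: leading byte 0xEB = 11101011 → 3-byte char #4 = EB A3 9B.
Offset 12: leading byte 0xD3 = 11010011 → 2-byte char #5 = D3 90.
Offset 14: leading byte 0xD0 = 11010000 → 2-byte char #6 = D0 B1.
Leading byte 0xD0 = 11010000 matches 110xxxxx → 2-byte sequence.
Byte 1: 0xD0 = 11010000, payload 10000 (5 bits).
Byte 2: 0xB1 = 10110001 (10xxxxxx ✓), payload 110001.
Concatenate: 10000110001 = 0x431 (11 bits → U+0431).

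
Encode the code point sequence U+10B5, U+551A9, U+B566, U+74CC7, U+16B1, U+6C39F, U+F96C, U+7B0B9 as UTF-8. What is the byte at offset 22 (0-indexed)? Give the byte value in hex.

U+10B5 → 3-byte form E1 82 B5 at offsets 0–2.
U+551A9 → 4-byte form F1 95 86 A9 at offsets 3–6.
U+B566 → 3-byte form EB 95 A6 at offsets 7–9.
U+74CC7 → 4-byte form F1 B4 B3 87 at offsets 10–13.
U+16B1 → 3-byte form E1 9A B1 at offsets 14–16.
U+6C39F → 4-byte form F1 AC 8E 9F at offsets 17–20.
U+F96C → 3-byte form EF A5 AC at offsets 21–23.
Offset 22 falls in char 7's range; it's byte 2 of EF A5 AC = 0xA5.

0xA5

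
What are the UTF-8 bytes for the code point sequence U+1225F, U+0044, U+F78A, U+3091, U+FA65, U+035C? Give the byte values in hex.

F0 92 89 9F 44 EF 9E 8A E3 82 91 EF A9 A5 CD 9C

U+1225F: 4-byte form → F0 92 89 9F.
U+0044: 1-byte form → 44.
U+F78A: 3-byte form → EF 9E 8A.
U+3091: 3-byte form → E3 82 91.
U+FA65: 3-byte form → EF A9 A5.
U+035C: 2-byte form → CD 9C.
Concatenated (16 bytes): F0 92 89 9F 44 EF 9E 8A E3 82 91 EF A9 A5 CD 9C.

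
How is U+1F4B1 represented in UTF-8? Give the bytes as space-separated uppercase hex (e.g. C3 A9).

U+1F4B1 = 0x1F4B1 = 128177 decimal. In range U+10000–U+10FFFF → 4-byte form: 11110xxx 10xxxxxx 10xxxxxx 10xxxxxx.
Binary (21 bits): 000011111010010110001.
Split 3+6+6+6: 000 | 011111 | 010010 | 110001.
Byte 1: 11110000 = 0xF0.
Byte 2: 10011111 = 0x9F.
Byte 3: 10010010 = 0x92.
Byte 4: 10110001 = 0xB1.

F0 9F 92 B1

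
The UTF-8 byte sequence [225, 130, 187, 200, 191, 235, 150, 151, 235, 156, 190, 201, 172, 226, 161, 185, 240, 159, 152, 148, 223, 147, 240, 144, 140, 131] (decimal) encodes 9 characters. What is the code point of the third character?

U+B597

Offset 0: leading byte 0xE1 = 11100001 → 3-byte char #1 = E1 82 BB.
Offset 3: leading byte 0xC8 = 11001000 → 2-byte char #2 = C8 BF.
Offset 5: leading byte 0xEB = 11101011 → 3-byte char #3 = EB 96 97.
Leading byte 0xEB = 11101011 matches 1110xxxx → 3-byte sequence.
Byte 1: 0xEB = 11101011, payload 1011 (4 bits).
Byte 2: 0x96 = 10010110 (10xxxxxx ✓), payload 010110.
Byte 3: 0x97 = 10010111 (10xxxxxx ✓), payload 010111.
Concatenate: 1011010110010111 = 0xB597 (16 bits → U+B597).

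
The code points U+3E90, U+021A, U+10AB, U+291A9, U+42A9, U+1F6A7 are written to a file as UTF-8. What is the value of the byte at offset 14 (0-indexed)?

0xA9

U+3E90 → 3-byte form E3 BA 90 at offsets 0–2.
U+021A → 2-byte form C8 9A at offsets 3–4.
U+10AB → 3-byte form E1 82 AB at offsets 5–7.
U+291A9 → 4-byte form F0 A9 86 A9 at offsets 8–11.
U+42A9 → 3-byte form E4 8A A9 at offsets 12–14.
Offset 14 falls in char 5's range; it's byte 3 of E4 8A A9 = 0xA9.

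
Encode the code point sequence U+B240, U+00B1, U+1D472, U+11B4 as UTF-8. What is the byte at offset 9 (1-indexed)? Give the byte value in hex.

0xB2

1-indexed offset 9 is 0-indexed offset 8.
U+B240 → 3-byte form EB 89 80 at offsets 0–2.
U+00B1 → 2-byte form C2 B1 at offsets 3–4.
U+1D472 → 4-byte form F0 9D 91 B2 at offsets 5–8.
Offset 8 falls in char 3's range; it's byte 4 of F0 9D 91 B2 = 0xB2.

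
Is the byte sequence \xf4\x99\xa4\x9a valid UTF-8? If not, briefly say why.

Leading byte 0xF4 = 11110100 → 4-byte form.
Payload = 0x11991A, which exceeds U+10FFFF, the maximum Unicode code point. (Leading bytes F5–FF, or F4 followed by ≥ 0x90, are invalid.)

invalid (encodes a value above U+10FFFF)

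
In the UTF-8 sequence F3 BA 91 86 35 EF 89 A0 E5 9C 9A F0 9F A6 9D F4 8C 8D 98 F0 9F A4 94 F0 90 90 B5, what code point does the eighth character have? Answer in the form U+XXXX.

Offset 0: leading byte 0xF3 = 11110011 → 4-byte char #1 = F3 BA 91 86.
Offset 4: leading byte 0x35 = 00110101 → 1-byte char #2 = 35.
Offset 5: leading byte 0xEF = 11101111 → 3-byte char #3 = EF 89 A0.
Offset 8: leading byte 0xE5 = 11100101 → 3-byte char #4 = E5 9C 9A.
Offset 11: leading byte 0xF0 = 11110000 → 4-byte char #5 = F0 9F A6 9D.
Offset 15: leading byte 0xF4 = 11110100 → 4-byte char #6 = F4 8C 8D 98.
Offset 19: leading byte 0xF0 = 11110000 → 4-byte char #7 = F0 9F A4 94.
Offset 23: leading byte 0xF0 = 11110000 → 4-byte char #8 = F0 90 90 B5.
Leading byte 0xF0 = 11110000 matches 11110xxx → 4-byte sequence.
Byte 1: 0xF0 = 11110000, payload 000 (3 bits).
Byte 2: 0x90 = 10010000 (10xxxxxx ✓), payload 010000.
Byte 3: 0x90 = 10010000 (10xxxxxx ✓), payload 010000.
Byte 4: 0xB5 = 10110101 (10xxxxxx ✓), payload 110101.
Concatenate: 000010000010000110101 = 0x10435 (21 bits → U+10435).

U+10435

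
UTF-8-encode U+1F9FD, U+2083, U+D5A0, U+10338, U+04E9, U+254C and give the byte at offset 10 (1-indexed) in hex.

0xA0

1-indexed offset 10 is 0-indexed offset 9.
U+1F9FD → 4-byte form F0 9F A7 BD at offsets 0–3.
U+2083 → 3-byte form E2 82 83 at offsets 4–6.
U+D5A0 → 3-byte form ED 96 A0 at offsets 7–9.
Offset 9 falls in char 3's range; it's byte 3 of ED 96 A0 = 0xA0.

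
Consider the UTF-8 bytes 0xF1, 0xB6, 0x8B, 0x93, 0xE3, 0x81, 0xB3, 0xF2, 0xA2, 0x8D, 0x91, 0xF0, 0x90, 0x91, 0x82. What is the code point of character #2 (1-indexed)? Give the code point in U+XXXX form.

U+3073

Offset 0: leading byte 0xF1 = 11110001 → 4-byte char #1 = F1 B6 8B 93.
Offset 4: leading byte 0xE3 = 11100011 → 3-byte char #2 = E3 81 B3.
Leading byte 0xE3 = 11100011 matches 1110xxxx → 3-byte sequence.
Byte 1: 0xE3 = 11100011, payload 0011 (4 bits).
Byte 2: 0x81 = 10000001 (10xxxxxx ✓), payload 000001.
Byte 3: 0xB3 = 10110011 (10xxxxxx ✓), payload 110011.
Concatenate: 0011000001110011 = 0x3073 (16 bits → U+3073).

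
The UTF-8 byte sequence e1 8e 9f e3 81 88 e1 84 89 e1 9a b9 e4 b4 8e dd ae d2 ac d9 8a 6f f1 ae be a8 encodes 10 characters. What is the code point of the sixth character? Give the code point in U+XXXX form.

U+076E

Offset 0: leading byte 0xE1 = 11100001 → 3-byte char #1 = E1 8E 9F.
Offset 3: leading byte 0xE3 = 11100011 → 3-byte char #2 = E3 81 88.
Offset 6: leading byte 0xE1 = 11100001 → 3-byte char #3 = E1 84 89.
Offset 9: leading byte 0xE1 = 11100001 → 3-byte char #4 = E1 9A B9.
Offset 12: leading byte 0xE4 = 11100100 → 3-byte char #5 = E4 B4 8E.
Offset 15: leading byte 0xDD = 11011101 → 2-byte char #6 = DD AE.
Leading byte 0xDD = 11011101 matches 110xxxxx → 2-byte sequence.
Byte 1: 0xDD = 11011101, payload 11101 (5 bits).
Byte 2: 0xAE = 10101110 (10xxxxxx ✓), payload 101110.
Concatenate: 11101101110 = 0x76E (11 bits → U+076E).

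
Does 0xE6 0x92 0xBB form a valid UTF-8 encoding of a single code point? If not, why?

valid

Leading byte 0xE6 = 11100110 → 3-byte form.
Continuation bytes 0x92=10010010, 0xBB=10111011 all match 10xxxxxx.
Decoded value 0x64BB is ≥ 0x800 (shortest form) and not a surrogate.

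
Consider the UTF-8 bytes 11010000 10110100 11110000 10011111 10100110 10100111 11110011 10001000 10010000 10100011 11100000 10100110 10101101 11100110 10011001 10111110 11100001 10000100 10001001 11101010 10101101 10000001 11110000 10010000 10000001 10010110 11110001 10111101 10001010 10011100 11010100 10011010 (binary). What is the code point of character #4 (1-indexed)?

Offset 0: leading byte 0xD0 = 11010000 → 2-byte char #1 = D0 B4.
Offset 2: leading byte 0xF0 = 11110000 → 4-byte char #2 = F0 9F A6 A7.
Offset 6: leading byte 0xF3 = 11110011 → 4-byte char #3 = F3 88 90 A3.
Offset 10: leading byte 0xE0 = 11100000 → 3-byte char #4 = E0 A6 AD.
Leading byte 0xE0 = 11100000 matches 1110xxxx → 3-byte sequence.
Byte 1: 0xE0 = 11100000, payload 0000 (4 bits).
Byte 2: 0xA6 = 10100110 (10xxxxxx ✓), payload 100110.
Byte 3: 0xAD = 10101101 (10xxxxxx ✓), payload 101101.
Concatenate: 0000100110101101 = 0x9AD (16 bits → U+09AD).

U+09AD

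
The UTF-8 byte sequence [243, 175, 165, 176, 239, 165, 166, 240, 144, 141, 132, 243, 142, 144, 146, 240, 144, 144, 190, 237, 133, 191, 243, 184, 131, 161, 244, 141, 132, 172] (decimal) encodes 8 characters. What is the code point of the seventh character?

Offset 0: leading byte 0xF3 = 11110011 → 4-byte char #1 = F3 AF A5 B0.
Offset 4: leading byte 0xEF = 11101111 → 3-byte char #2 = EF A5 A6.
Offset 7: leading byte 0xF0 = 11110000 → 4-byte char #3 = F0 90 8D 84.
Offset 11: leading byte 0xF3 = 11110011 → 4-byte char #4 = F3 8E 90 92.
Offset 15: leading byte 0xF0 = 11110000 → 4-byte char #5 = F0 90 90 BE.
Offset 19: leading byte 0xED = 11101101 → 3-byte char #6 = ED 85 BF.
Offset 22: leading byte 0xF3 = 11110011 → 4-byte char #7 = F3 B8 83 A1.
Leading byte 0xF3 = 11110011 matches 11110xxx → 4-byte sequence.
Byte 1: 0xF3 = 11110011, payload 011 (3 bits).
Byte 2: 0xB8 = 10111000 (10xxxxxx ✓), payload 111000.
Byte 3: 0x83 = 10000011 (10xxxxxx ✓), payload 000011.
Byte 4: 0xA1 = 10100001 (10xxxxxx ✓), payload 100001.
Concatenate: 011111000000011100001 = 0xF80E1 (21 bits → U+F80E1).

U+F80E1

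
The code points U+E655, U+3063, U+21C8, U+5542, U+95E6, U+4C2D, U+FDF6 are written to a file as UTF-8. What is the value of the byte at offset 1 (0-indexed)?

0x99

U+E655 → 3-byte form EE 99 95 at offsets 0–2.
Offset 1 falls in char 1's range; it's byte 2 of EE 99 95 = 0x99.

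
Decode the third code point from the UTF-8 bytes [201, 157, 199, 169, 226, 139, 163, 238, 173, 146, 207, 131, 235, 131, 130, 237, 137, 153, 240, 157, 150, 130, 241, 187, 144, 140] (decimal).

Offset 0: leading byte 0xC9 = 11001001 → 2-byte char #1 = C9 9D.
Offset 2: leading byte 0xC7 = 11000111 → 2-byte char #2 = C7 A9.
Offset 4: leading byte 0xE2 = 11100010 → 3-byte char #3 = E2 8B A3.
Leading byte 0xE2 = 11100010 matches 1110xxxx → 3-byte sequence.
Byte 1: 0xE2 = 11100010, payload 0010 (4 bits).
Byte 2: 0x8B = 10001011 (10xxxxxx ✓), payload 001011.
Byte 3: 0xA3 = 10100011 (10xxxxxx ✓), payload 100011.
Concatenate: 0010001011100011 = 0x22E3 (16 bits → U+22E3).

U+22E3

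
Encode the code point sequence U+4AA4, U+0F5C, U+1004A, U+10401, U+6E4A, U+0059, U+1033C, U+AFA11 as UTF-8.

U+4AA4: 3-byte form → E4 AA A4.
U+0F5C: 3-byte form → E0 BD 9C.
U+1004A: 4-byte form → F0 90 81 8A.
U+10401: 4-byte form → F0 90 90 81.
U+6E4A: 3-byte form → E6 B9 8A.
U+0059: 1-byte form → 59.
U+1033C: 4-byte form → F0 90 8C BC.
U+AFA11: 4-byte form → F2 AF A8 91.
Concatenated (26 bytes): E4 AA A4 E0 BD 9C F0 90 81 8A F0 90 90 81 E6 B9 8A 59 F0 90 8C BC F2 AF A8 91.

E4 AA A4 E0 BD 9C F0 90 81 8A F0 90 90 81 E6 B9 8A 59 F0 90 8C BC F2 AF A8 91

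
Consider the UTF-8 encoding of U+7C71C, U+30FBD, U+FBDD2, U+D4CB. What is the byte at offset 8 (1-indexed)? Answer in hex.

0xBD

1-indexed offset 8 is 0-indexed offset 7.
U+7C71C → 4-byte form F1 BC 9C 9C at offsets 0–3.
U+30FBD → 4-byte form F0 B0 BE BD at offsets 4–7.
Offset 7 falls in char 2's range; it's byte 4 of F0 B0 BE BD = 0xBD.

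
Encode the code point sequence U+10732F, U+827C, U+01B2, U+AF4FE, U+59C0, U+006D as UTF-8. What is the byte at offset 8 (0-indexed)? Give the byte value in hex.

U+10732F → 4-byte form F4 87 8C AF at offsets 0–3.
U+827C → 3-byte form E8 89 BC at offsets 4–6.
U+01B2 → 2-byte form C6 B2 at offsets 7–8.
Offset 8 falls in char 3's range; it's byte 2 of C6 B2 = 0xB2.

0xB2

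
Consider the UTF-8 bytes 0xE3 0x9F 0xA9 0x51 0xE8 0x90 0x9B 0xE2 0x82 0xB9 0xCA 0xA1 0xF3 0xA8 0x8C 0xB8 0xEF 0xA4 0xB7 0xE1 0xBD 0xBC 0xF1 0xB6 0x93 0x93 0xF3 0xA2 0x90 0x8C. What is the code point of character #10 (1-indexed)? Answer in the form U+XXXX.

Offset 0: leading byte 0xE3 = 11100011 → 3-byte char #1 = E3 9F A9.
Offset 3: leading byte 0x51 = 01010001 → 1-byte char #2 = 51.
Offset 4: leading byte 0xE8 = 11101000 → 3-byte char #3 = E8 90 9B.
Offset 7: leading byte 0xE2 = 11100010 → 3-byte char #4 = E2 82 B9.
Offset 10: leading byte 0xCA = 11001010 → 2-byte char #5 = CA A1.
Offset 12: leading byte 0xF3 = 11110011 → 4-byte char #6 = F3 A8 8C B8.
Offset 16: leading byte 0xEF = 11101111 → 3-byte char #7 = EF A4 B7.
Offset 19: leading byte 0xE1 = 11100001 → 3-byte char #8 = E1 BD BC.
Offset 22: leading byte 0xF1 = 11110001 → 4-byte char #9 = F1 B6 93 93.
Offset 26: leading byte 0xF3 = 11110011 → 4-byte char #10 = F3 A2 90 8C.
Leading byte 0xF3 = 11110011 matches 11110xxx → 4-byte sequence.
Byte 1: 0xF3 = 11110011, payload 011 (3 bits).
Byte 2: 0xA2 = 10100010 (10xxxxxx ✓), payload 100010.
Byte 3: 0x90 = 10010000 (10xxxxxx ✓), payload 010000.
Byte 4: 0x8C = 10001100 (10xxxxxx ✓), payload 001100.
Concatenate: 011100010010000001100 = 0xE240C (21 bits → U+E240C).

U+E240C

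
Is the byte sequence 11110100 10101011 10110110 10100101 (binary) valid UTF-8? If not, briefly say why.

invalid (encodes a value above U+10FFFF)

Leading byte 0xF4 = 11110100 → 4-byte form.
Payload = 0x12BDA5, which exceeds U+10FFFF, the maximum Unicode code point. (Leading bytes F5–FF, or F4 followed by ≥ 0x90, are invalid.)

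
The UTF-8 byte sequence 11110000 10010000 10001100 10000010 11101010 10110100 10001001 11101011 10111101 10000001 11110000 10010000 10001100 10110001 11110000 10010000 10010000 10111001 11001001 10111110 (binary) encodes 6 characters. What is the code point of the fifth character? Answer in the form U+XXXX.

U+10439

Offset 0: leading byte 0xF0 = 11110000 → 4-byte char #1 = F0 90 8C 82.
Offset 4: leading byte 0xEA = 11101010 → 3-byte char #2 = EA B4 89.
Offset 7: leading byte 0xEB = 11101011 → 3-byte char #3 = EB BD 81.
Offset 10: leading byte 0xF0 = 11110000 → 4-byte char #4 = F0 90 8C B1.
Offset 14: leading byte 0xF0 = 11110000 → 4-byte char #5 = F0 90 90 B9.
Leading byte 0xF0 = 11110000 matches 11110xxx → 4-byte sequence.
Byte 1: 0xF0 = 11110000, payload 000 (3 bits).
Byte 2: 0x90 = 10010000 (10xxxxxx ✓), payload 010000.
Byte 3: 0x90 = 10010000 (10xxxxxx ✓), payload 010000.
Byte 4: 0xB9 = 10111001 (10xxxxxx ✓), payload 111001.
Concatenate: 000010000010000111001 = 0x10439 (21 bits → U+10439).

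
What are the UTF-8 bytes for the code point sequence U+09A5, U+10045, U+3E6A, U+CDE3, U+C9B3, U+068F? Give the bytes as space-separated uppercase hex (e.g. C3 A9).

U+09A5: 3-byte form → E0 A6 A5.
U+10045: 4-byte form → F0 90 81 85.
U+3E6A: 3-byte form → E3 B9 AA.
U+CDE3: 3-byte form → EC B7 A3.
U+C9B3: 3-byte form → EC A6 B3.
U+068F: 2-byte form → DA 8F.
Concatenated (18 bytes): E0 A6 A5 F0 90 81 85 E3 B9 AA EC B7 A3 EC A6 B3 DA 8F.

E0 A6 A5 F0 90 81 85 E3 B9 AA EC B7 A3 EC A6 B3 DA 8F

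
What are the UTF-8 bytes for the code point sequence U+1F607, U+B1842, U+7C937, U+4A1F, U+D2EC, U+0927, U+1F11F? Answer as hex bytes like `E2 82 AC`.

U+1F607: 4-byte form → F0 9F 98 87.
U+B1842: 4-byte form → F2 B1 A1 82.
U+7C937: 4-byte form → F1 BC A4 B7.
U+4A1F: 3-byte form → E4 A8 9F.
U+D2EC: 3-byte form → ED 8B AC.
U+0927: 3-byte form → E0 A4 A7.
U+1F11F: 4-byte form → F0 9F 84 9F.
Concatenated (25 bytes): F0 9F 98 87 F2 B1 A1 82 F1 BC A4 B7 E4 A8 9F ED 8B AC E0 A4 A7 F0 9F 84 9F.

F0 9F 98 87 F2 B1 A1 82 F1 BC A4 B7 E4 A8 9F ED 8B AC E0 A4 A7 F0 9F 84 9F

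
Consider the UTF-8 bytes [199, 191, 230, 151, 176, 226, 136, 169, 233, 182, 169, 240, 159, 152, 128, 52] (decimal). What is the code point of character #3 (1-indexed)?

U+2229

Offset 0: leading byte 0xC7 = 11000111 → 2-byte char #1 = C7 BF.
Offset 2: leading byte 0xE6 = 11100110 → 3-byte char #2 = E6 97 B0.
Offset 5: leading byte 0xE2 = 11100010 → 3-byte char #3 = E2 88 A9.
Leading byte 0xE2 = 11100010 matches 1110xxxx → 3-byte sequence.
Byte 1: 0xE2 = 11100010, payload 0010 (4 bits).
Byte 2: 0x88 = 10001000 (10xxxxxx ✓), payload 001000.
Byte 3: 0xA9 = 10101001 (10xxxxxx ✓), payload 101001.
Concatenate: 0010001000101001 = 0x2229 (16 bits → U+2229).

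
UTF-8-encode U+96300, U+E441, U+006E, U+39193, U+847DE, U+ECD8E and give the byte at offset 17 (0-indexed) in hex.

U+96300 → 4-byte form F2 96 8C 80 at offsets 0–3.
U+E441 → 3-byte form EE 91 81 at offsets 4–6.
U+006E → 1-byte form 6E at offsets 7–7.
U+39193 → 4-byte form F0 B9 86 93 at offsets 8–11.
U+847DE → 4-byte form F2 84 9F 9E at offsets 12–15.
U+ECD8E → 4-byte form F3 AC B6 8E at offsets 16–19.
Offset 17 falls in char 6's range; it's byte 2 of F3 AC B6 8E = 0xAC.

0xAC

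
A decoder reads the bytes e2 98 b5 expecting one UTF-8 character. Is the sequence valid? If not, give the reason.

valid

Leading byte 0xE2 = 11100010 → 3-byte form.
Continuation bytes 0x98=10011000, 0xB5=10110101 all match 10xxxxxx.
Decoded value 0x2635 is ≥ 0x800 (shortest form) and not a surrogate.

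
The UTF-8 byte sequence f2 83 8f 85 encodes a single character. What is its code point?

U+833C5

Leading byte 0xF2 = 11110010 matches 11110xxx → 4-byte sequence.
Byte 1: 0xF2 = 11110010, payload 010 (3 bits).
Byte 2: 0x83 = 10000011 (10xxxxxx ✓), payload 000011.
Byte 3: 0x8F = 10001111 (10xxxxxx ✓), payload 001111.
Byte 4: 0x85 = 10000101 (10xxxxxx ✓), payload 000101.
Concatenate: 010000011001111000101 = 0x833C5 (21 bits → U+833C5).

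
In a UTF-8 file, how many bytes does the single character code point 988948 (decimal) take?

U+F1714 = 0xF1714. UTF-8 uses 1 byte below 0x80, 2 below 0x800, 3 below 0x10000, 4 up to 0x10FFFF. 0xF1714 is in U+10000–U+10FFFF → 4 bytes.

4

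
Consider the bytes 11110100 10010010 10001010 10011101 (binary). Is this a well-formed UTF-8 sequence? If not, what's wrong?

Leading byte 0xF4 = 11110100 → 4-byte form.
Payload = 0x11229D, which exceeds U+10FFFF, the maximum Unicode code point. (Leading bytes F5–FF, or F4 followed by ≥ 0x90, are invalid.)

invalid (encodes a value above U+10FFFF)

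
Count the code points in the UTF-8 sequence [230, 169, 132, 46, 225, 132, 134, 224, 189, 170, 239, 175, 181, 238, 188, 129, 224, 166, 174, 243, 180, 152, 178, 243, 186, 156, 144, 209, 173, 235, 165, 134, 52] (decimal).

Byte at offset 0: 0xE6 = 11100110 → 3-byte char (#1). Advance 3.
Byte at offset 3: 0x2E = 00101110 → 1-byte char (#2). Advance 1.
Byte at offset 4: 0xE1 = 11100001 → 3-byte char (#3). Advance 3.
Byte at offset 7: 0xE0 = 11100000 → 3-byte char (#4). Advance 3.
Byte at offset 10: 0xEF = 11101111 → 3-byte char (#5). Advance 3.
Byte at offset 13: 0xEE = 11101110 → 3-byte char (#6). Advance 3.
Byte at offset 16: 0xE0 = 11100000 → 3-byte char (#7). Advance 3.
Byte at offset 19: 0xF3 = 11110011 → 4-byte char (#8). Advance 4.
Byte at offset 23: 0xF3 = 11110011 → 4-byte char (#9). Advance 4.
Byte at offset 27: 0xD1 = 11010001 → 2-byte char (#10). Advance 2.
Byte at offset 29: 0xEB = 11101011 → 3-byte char (#11). Advance 3.
Byte at offset 32: 0x34 = 00110100 → 1-byte char (#12). Advance 1.
Reached end at offset 33 after 12 code points.

12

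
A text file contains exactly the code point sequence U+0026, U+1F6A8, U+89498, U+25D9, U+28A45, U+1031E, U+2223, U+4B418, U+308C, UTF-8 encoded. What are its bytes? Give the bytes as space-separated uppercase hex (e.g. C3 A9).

U+0026: 1-byte form → 26.
U+1F6A8: 4-byte form → F0 9F 9A A8.
U+89498: 4-byte form → F2 89 92 98.
U+25D9: 3-byte form → E2 97 99.
U+28A45: 4-byte form → F0 A8 A9 85.
U+1031E: 4-byte form → F0 90 8C 9E.
U+2223: 3-byte form → E2 88 A3.
U+4B418: 4-byte form → F1 8B 90 98.
U+308C: 3-byte form → E3 82 8C.
Concatenated (30 bytes): 26 F0 9F 9A A8 F2 89 92 98 E2 97 99 F0 A8 A9 85 F0 90 8C 9E E2 88 A3 F1 8B 90 98 E3 82 8C.

26 F0 9F 9A A8 F2 89 92 98 E2 97 99 F0 A8 A9 85 F0 90 8C 9E E2 88 A3 F1 8B 90 98 E3 82 8C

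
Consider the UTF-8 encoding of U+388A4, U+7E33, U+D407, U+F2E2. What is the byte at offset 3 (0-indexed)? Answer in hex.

U+388A4 → 4-byte form F0 B8 A2 A4 at offsets 0–3.
Offset 3 falls in char 1's range; it's byte 4 of F0 B8 A2 A4 = 0xA4.

0xA4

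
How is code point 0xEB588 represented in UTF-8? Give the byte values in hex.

U+EB588 = 0xEB588 = 963976 decimal. In range U+10000–U+10FFFF → 4-byte form: 11110xxx 10xxxxxx 10xxxxxx 10xxxxxx.
Binary (21 bits): 011101011010110001000.
Split 3+6+6+6: 011 | 101011 | 010110 | 001000.
Byte 1: 11110011 = 0xF3.
Byte 2: 10101011 = 0xAB.
Byte 3: 10010110 = 0x96.
Byte 4: 10001000 = 0x88.

F3 AB 96 88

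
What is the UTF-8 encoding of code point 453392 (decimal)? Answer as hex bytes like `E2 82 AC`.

U+6EB10 = 0x6EB10 = 453392 decimal. In range U+10000–U+10FFFF → 4-byte form: 11110xxx 10xxxxxx 10xxxxxx 10xxxxxx.
Binary (21 bits): 001101110101100010000.
Split 3+6+6+6: 001 | 101110 | 101100 | 010000.
Byte 1: 11110001 = 0xF1.
Byte 2: 10101110 = 0xAE.
Byte 3: 10101100 = 0xAC.
Byte 4: 10010000 = 0x90.

F1 AE AC 90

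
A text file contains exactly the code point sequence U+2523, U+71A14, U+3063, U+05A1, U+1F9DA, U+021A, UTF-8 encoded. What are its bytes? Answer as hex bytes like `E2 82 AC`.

U+2523: 3-byte form → E2 94 A3.
U+71A14: 4-byte form → F1 B1 A8 94.
U+3063: 3-byte form → E3 81 A3.
U+05A1: 2-byte form → D6 A1.
U+1F9DA: 4-byte form → F0 9F A7 9A.
U+021A: 2-byte form → C8 9A.
Concatenated (18 bytes): E2 94 A3 F1 B1 A8 94 E3 81 A3 D6 A1 F0 9F A7 9A C8 9A.

E2 94 A3 F1 B1 A8 94 E3 81 A3 D6 A1 F0 9F A7 9A C8 9A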